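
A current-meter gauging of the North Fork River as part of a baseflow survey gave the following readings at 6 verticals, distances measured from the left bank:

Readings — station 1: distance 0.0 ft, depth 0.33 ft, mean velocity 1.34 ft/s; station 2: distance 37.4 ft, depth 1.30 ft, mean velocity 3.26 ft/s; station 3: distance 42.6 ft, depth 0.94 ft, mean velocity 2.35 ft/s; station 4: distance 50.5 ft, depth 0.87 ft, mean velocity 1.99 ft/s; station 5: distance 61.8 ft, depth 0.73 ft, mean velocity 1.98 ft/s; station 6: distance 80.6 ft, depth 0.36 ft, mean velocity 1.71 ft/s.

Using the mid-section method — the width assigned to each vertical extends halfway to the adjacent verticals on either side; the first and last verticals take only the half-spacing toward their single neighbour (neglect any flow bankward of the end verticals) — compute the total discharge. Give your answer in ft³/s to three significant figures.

w_1 = (37.4 − 0.0)/2 = 18.7 ft; q_1 = 1.34 × 0.33 × 18.7 = 8.269 ft³/s
w_2 = (42.6 − 0.0)/2 = 21.3 ft; q_2 = 3.26 × 1.30 × 21.3 = 90.27 ft³/s
w_3 = (50.5 − 37.4)/2 = 6.55 ft; q_3 = 2.35 × 0.94 × 6.55 = 14.47 ft³/s
w_4 = (61.8 − 42.6)/2 = 9.6 ft; q_4 = 1.99 × 0.87 × 9.6 = 16.62 ft³/s
w_5 = (80.6 − 50.5)/2 = 15.05 ft; q_5 = 1.98 × 0.73 × 15.05 = 21.75 ft³/s
w_6 = (80.6 − 61.8)/2 = 9.4 ft; q_6 = 1.71 × 0.36 × 9.4 = 5.787 ft³/s
Q = Σ qᵢ = 157.2 ft³/s

157 ft³/s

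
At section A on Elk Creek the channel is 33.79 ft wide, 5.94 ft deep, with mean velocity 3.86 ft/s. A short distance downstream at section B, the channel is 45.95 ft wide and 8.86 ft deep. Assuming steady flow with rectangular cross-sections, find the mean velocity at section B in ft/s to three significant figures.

1.90 ft/s

Q = A₁V₁ = (33.79×5.94) × 3.86 = 774.8 ft³/s
A₂ = 45.95 × 8.86 = 407.1 ft²
V₂ = Q/A₂ = 774.8/407.1 = 1.903 ft/s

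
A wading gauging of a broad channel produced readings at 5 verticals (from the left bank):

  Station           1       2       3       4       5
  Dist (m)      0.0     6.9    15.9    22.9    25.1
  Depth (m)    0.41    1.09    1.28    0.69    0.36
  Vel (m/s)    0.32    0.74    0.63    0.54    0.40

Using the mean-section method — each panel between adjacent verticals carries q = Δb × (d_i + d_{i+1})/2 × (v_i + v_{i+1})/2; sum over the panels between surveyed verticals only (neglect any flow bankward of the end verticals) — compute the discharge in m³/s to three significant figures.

14.6 m³/s

Panel 1-2: Δb = 6.9 m, d̄ = (0.41+1.09)/2 = 0.75, v̄ = (0.32+0.74)/2 = 0.53 → q = 6.9×0.75×0.53 = 2.743 m³/s
Panel 2-3: Δb = 9 m, d̄ = (1.09+1.28)/2 = 1.185, v̄ = (0.74+0.63)/2 = 0.685 → q = 9×1.185×0.685 = 7.306 m³/s
Panel 3-4: Δb = 7 m, d̄ = (1.28+0.69)/2 = 0.985, v̄ = (0.63+0.54)/2 = 0.585 → q = 7×0.985×0.585 = 4.034 m³/s
Panel 4-5: Δb = 2.2 m, d̄ = (0.69+0.36)/2 = 0.525, v̄ = (0.54+0.40)/2 = 0.47 → q = 2.2×0.525×0.47 = 0.5429 m³/s
Q = Σ q = 14.62 m³/s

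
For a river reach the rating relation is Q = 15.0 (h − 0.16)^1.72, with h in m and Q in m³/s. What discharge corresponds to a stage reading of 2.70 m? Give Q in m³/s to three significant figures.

Q = 15.0 × (2.70 − 0.16)^1.72 = 15.0 × 2.54^1.72 = 74.54 m³/s

74.5 m³/s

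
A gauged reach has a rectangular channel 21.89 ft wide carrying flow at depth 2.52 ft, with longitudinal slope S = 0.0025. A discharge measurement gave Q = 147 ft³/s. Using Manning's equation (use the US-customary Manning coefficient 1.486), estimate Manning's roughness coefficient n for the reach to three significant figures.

0.0450

A = b·y = 21.89 × 2.52 = 55.16 ft²
P = b + 2y = 21.89 + 2×2.52 = 26.93 ft
R = A/P = 55.16/26.93 = 2.048 ft
n = (1.486/Q)·A·R^(2/3)·S^(1/2) = (1.486/147) × 55.16 × 1.613 × 0.05000 = 0.04497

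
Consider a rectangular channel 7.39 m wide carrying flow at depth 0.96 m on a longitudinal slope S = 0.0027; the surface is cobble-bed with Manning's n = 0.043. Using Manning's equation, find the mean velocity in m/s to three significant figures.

A = b·y = 7.39 × 0.96 = 7.094 m²
P = b + 2y = 7.39 + 2×0.96 = 9.310 m
R = A/P = 7.094/9.310 = 0.7620 m
Q = (1/n)·A·R^(2/3)·S^(1/2) = (1/0.043) × 7.094 × 0.7620^(2/3) × 0.0027^(1/2) = 7.152 m³/s
V = Q/A = 7.152/7.094 = 1.008 m/s

1.01 m/s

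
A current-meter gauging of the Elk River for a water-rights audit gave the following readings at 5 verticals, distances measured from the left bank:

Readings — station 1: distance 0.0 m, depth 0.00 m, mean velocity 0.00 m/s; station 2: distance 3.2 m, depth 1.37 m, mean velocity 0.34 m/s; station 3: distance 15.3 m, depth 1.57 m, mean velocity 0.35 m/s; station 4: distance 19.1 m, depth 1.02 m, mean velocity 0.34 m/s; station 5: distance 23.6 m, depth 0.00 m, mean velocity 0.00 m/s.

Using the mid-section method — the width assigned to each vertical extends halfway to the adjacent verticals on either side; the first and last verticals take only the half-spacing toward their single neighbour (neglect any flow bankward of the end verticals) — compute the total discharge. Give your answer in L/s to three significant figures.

9370 L/s

w_2 = (15.3 − 0.0)/2 = 7.65 m; q_2 = 0.34 × 1.37 × 7.65 = 3.563 m³/s
w_3 = (19.1 − 3.2)/2 = 7.95 m; q_3 = 0.35 × 1.57 × 7.95 = 4.369 m³/s
w_4 = (23.6 − 15.3)/2 = 4.15 m; q_4 = 0.34 × 1.02 × 4.15 = 1.439 m³/s
Stations 1, 5 contribute zero (depth or velocity is 0).
Q = Σ qᵢ = 9.371 m³/s
= 9.371 × 1000 = 9371 L/s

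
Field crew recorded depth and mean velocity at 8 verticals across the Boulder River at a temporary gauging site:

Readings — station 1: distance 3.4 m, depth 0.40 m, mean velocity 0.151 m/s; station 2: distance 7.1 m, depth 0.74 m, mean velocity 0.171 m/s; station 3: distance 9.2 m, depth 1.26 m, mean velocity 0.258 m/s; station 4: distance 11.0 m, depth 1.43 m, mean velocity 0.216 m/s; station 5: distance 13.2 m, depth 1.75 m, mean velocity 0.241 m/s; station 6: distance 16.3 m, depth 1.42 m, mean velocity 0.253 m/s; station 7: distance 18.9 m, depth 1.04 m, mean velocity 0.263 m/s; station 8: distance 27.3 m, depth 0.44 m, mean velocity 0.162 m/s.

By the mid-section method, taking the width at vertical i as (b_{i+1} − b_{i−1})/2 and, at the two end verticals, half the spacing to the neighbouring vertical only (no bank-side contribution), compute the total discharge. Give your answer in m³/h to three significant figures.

20400 m³/h

w_1 = (7.1 − 3.4)/2 = 1.85 m; q_1 = 0.151 × 0.40 × 1.85 = 0.1117 m³/s
w_2 = (9.2 − 3.4)/2 = 2.9 m; q_2 = 0.171 × 0.74 × 2.9 = 0.3670 m³/s
w_3 = (11.0 − 7.1)/2 = 1.95 m; q_3 = 0.258 × 1.26 × 1.95 = 0.6339 m³/s
w_4 = (13.2 − 9.2)/2 = 2 m; q_4 = 0.216 × 1.43 × 2 = 0.6178 m³/s
w_5 = (16.3 − 11.0)/2 = 2.65 m; q_5 = 0.241 × 1.75 × 2.65 = 1.118 m³/s
w_6 = (18.9 − 13.2)/2 = 2.85 m; q_6 = 0.253 × 1.42 × 2.85 = 1.024 m³/s
w_7 = (27.3 − 16.3)/2 = 5.5 m; q_7 = 0.263 × 1.04 × 5.5 = 1.504 m³/s
w_8 = (27.3 − 18.9)/2 = 4.2 m; q_8 = 0.162 × 0.44 × 4.2 = 0.2994 m³/s
Q = Σ qᵢ = 5.676 m³/s
= 5.676 × 3600 = 20430 m³/h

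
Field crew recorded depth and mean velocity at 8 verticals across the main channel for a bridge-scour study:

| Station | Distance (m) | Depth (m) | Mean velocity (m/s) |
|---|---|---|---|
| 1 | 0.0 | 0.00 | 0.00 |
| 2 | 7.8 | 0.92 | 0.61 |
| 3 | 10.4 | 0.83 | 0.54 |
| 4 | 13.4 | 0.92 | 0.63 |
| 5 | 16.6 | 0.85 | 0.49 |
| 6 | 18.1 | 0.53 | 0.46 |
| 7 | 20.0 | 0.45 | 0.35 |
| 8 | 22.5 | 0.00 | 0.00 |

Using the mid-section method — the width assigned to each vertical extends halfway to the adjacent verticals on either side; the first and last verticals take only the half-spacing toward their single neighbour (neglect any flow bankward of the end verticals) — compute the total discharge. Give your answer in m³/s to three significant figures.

7.71 m³/s

w_2 = (10.4 − 0.0)/2 = 5.2 m; q_2 = 0.61 × 0.92 × 5.2 = 2.918 m³/s
w_3 = (13.4 − 7.8)/2 = 2.8 m; q_3 = 0.54 × 0.83 × 2.8 = 1.255 m³/s
w_4 = (16.6 − 10.4)/2 = 3.1 m; q_4 = 0.63 × 0.92 × 3.1 = 1.797 m³/s
w_5 = (18.1 − 13.4)/2 = 2.35 m; q_5 = 0.49 × 0.85 × 2.35 = 0.9788 m³/s
w_6 = (20.0 − 16.6)/2 = 1.7 m; q_6 = 0.46 × 0.53 × 1.7 = 0.4145 m³/s
w_7 = (22.5 − 18.1)/2 = 2.2 m; q_7 = 0.35 × 0.45 × 2.2 = 0.3465 m³/s
Stations 1, 8 contribute zero (depth or velocity is 0).
Q = Σ qᵢ = 7.710 m³/s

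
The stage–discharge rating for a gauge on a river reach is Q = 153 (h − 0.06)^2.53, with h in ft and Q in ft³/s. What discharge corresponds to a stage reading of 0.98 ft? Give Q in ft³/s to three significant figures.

124 ft³/s

Q = 153 × (0.98 − 0.06)^2.53 = 153 × 0.92^2.53 = 123.9 ft³/s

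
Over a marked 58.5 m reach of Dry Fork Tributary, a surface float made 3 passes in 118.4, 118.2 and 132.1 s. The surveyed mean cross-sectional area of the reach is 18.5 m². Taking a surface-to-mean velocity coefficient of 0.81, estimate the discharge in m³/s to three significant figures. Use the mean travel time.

7.13 m³/s

t̄ = (118.4 + 118.2 + 132.1) / 3 = 122.9 s
v_surface = L / t̄ = 58.5 / 122.9 = 0.4760 m/s
v_mean = 0.81 × 0.4760 = 0.3856 m/s
Q = A × v_mean = 18.5 × 0.3856 = 7.133 m³/s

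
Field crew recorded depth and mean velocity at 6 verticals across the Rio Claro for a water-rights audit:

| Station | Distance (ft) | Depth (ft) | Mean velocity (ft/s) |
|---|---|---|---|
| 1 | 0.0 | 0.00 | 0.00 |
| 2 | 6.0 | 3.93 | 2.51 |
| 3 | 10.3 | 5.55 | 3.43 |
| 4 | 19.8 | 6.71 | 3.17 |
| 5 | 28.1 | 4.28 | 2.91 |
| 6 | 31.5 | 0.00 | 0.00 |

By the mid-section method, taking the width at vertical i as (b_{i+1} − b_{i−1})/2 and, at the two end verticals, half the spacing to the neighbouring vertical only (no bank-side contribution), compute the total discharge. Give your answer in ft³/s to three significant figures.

w_2 = (10.3 − 0.0)/2 = 5.15 ft; q_2 = 2.51 × 3.93 × 5.15 = 50.80 ft³/s
w_3 = (19.8 − 6.0)/2 = 6.9 ft; q_3 = 3.43 × 5.55 × 6.9 = 131.4 ft³/s
w_4 = (28.1 − 10.3)/2 = 8.9 ft; q_4 = 3.17 × 6.71 × 8.9 = 189.3 ft³/s
w_5 = (31.5 − 19.8)/2 = 5.85 ft; q_5 = 2.91 × 4.28 × 5.85 = 72.86 ft³/s
Stations 1, 6 contribute zero (depth or velocity is 0).
Q = Σ qᵢ = 444.3 ft³/s

444 ft³/s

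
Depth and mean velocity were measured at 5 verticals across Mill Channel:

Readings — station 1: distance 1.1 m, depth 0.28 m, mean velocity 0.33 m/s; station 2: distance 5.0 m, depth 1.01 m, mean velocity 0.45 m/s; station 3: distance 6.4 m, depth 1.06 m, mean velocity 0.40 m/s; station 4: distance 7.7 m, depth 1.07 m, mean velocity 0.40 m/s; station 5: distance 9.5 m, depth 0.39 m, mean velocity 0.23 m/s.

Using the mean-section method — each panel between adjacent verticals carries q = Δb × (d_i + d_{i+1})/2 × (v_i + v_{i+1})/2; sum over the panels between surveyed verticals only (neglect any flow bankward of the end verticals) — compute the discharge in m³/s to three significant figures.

2.56 m³/s

Panel 1-2: Δb = 3.9 m, d̄ = (0.28+1.01)/2 = 0.645, v̄ = (0.33+0.45)/2 = 0.39 → q = 3.9×0.645×0.39 = 0.9810 m³/s
Panel 2-3: Δb = 1.4 m, d̄ = (1.01+1.06)/2 = 1.035, v̄ = (0.45+0.40)/2 = 0.425 → q = 1.4×1.035×0.425 = 0.6158 m³/s
Panel 3-4: Δb = 1.3 m, d̄ = (1.06+1.07)/2 = 1.065, v̄ = (0.40+0.40)/2 = 0.4 → q = 1.3×1.065×0.4 = 0.5538 m³/s
Panel 4-5: Δb = 1.8 m, d̄ = (1.07+0.39)/2 = 0.73, v̄ = (0.40+0.23)/2 = 0.315 → q = 1.8×0.73×0.315 = 0.4139 m³/s
Q = Σ q = 2.565 m³/s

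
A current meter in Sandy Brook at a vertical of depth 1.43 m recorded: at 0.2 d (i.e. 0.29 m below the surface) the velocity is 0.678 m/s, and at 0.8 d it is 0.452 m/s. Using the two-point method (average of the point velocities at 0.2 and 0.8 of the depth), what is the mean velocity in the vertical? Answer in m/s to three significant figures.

0.565 m/s

v̄ = (0.678 + 0.452) / 2 = 0.5650 m/s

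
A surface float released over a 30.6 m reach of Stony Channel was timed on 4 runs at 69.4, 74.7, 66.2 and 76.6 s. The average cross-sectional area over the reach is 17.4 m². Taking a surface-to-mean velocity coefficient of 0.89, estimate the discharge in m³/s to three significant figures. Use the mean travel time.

t̄ = (69.4 + 74.7 + 66.2 + 76.6) / 4 = 71.725 s
v_surface = L / t̄ = 30.6 / 71.725 = 0.4266 m/s
v_mean = 0.89 × 0.4266 = 0.3797 m/s
Q = A × v_mean = 17.4 × 0.3797 = 6.607 m³/s

6.61 m³/s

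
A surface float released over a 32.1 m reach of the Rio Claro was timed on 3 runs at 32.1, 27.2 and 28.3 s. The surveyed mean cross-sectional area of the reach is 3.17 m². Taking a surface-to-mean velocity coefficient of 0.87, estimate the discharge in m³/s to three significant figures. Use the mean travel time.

3.03 m³/s

t̄ = (32.1 + 27.2 + 28.3) / 3 = 29.2 s
v_surface = L / t̄ = 32.1 / 29.2 = 1.099 m/s
v_mean = 0.87 × 1.099 = 0.9564 m/s
Q = A × v_mean = 3.17 × 0.9564 = 3.032 m³/s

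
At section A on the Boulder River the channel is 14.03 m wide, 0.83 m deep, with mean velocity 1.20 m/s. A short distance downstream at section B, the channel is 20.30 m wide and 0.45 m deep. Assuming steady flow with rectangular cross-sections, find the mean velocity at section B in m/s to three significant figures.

1.53 m/s

Q = A₁V₁ = (14.03×0.83) × 1.20 = 13.97 m³/s
A₂ = 20.30 × 0.45 = 9.135 m²
V₂ = Q/A₂ = 13.97/9.135 = 1.530 m/s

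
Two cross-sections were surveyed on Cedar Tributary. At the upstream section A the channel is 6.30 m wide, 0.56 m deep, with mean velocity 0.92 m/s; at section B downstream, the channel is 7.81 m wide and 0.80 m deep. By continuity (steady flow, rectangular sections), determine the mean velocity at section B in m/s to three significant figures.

Q = A₁V₁ = (6.30×0.56) × 0.92 = 3.246 m³/s
A₂ = 7.81 × 0.80 = 6.248 m²
V₂ = Q/A₂ = 3.246/6.248 = 0.5195 m/s

0.519 m/s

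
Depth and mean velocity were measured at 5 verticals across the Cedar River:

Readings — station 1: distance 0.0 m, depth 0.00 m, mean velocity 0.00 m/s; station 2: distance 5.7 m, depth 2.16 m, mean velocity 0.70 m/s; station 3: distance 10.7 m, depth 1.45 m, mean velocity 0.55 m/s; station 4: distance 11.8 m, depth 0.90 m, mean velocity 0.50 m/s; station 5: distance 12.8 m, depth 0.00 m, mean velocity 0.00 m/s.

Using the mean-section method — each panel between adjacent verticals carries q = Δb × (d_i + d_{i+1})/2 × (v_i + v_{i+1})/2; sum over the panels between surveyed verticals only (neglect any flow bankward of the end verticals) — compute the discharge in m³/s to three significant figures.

8.59 m³/s

Panel 1-2: Δb = 5.7 m, d̄ = (0.00+2.16)/2 = 1.08, v̄ = (0.00+0.70)/2 = 0.35 → q = 5.7×1.08×0.35 = 2.155 m³/s
Panel 2-3: Δb = 5 m, d̄ = (2.16+1.45)/2 = 1.805, v̄ = (0.70+0.55)/2 = 0.625 → q = 5×1.805×0.625 = 5.641 m³/s
Panel 3-4: Δb = 1.1 m, d̄ = (1.45+0.90)/2 = 1.175, v̄ = (0.55+0.50)/2 = 0.525 → q = 1.1×1.175×0.525 = 0.6786 m³/s
Panel 4-5: Δb = 1 m, d̄ = (0.90+0.00)/2 = 0.45, v̄ = (0.50+0.00)/2 = 0.25 → q = 1×0.45×0.25 = 0.1125 m³/s
Q = Σ q = 8.586 m³/s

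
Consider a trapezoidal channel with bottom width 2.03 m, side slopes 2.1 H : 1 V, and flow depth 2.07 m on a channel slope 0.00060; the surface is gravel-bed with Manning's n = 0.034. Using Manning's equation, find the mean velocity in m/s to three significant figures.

0.783 m/s

A = (b + z·y)·y = (2.03 + 2.1×2.07)×2.07 = 13.20 m²
P = b + 2y√(1+z²) = 2.03 + 2×2.07×√(1+2.1²) = 11.66 m
R = A/P = 13.20/11.66 = 1.132 m
Q = (1/n)·A·R^(2/3)·S^(1/2) = (1/0.034) × 13.20 × 1.132^(2/3) × 0.00060^(1/2) = 10.33 m³/s
V = Q/A = 10.33/13.20 = 0.7826 m/s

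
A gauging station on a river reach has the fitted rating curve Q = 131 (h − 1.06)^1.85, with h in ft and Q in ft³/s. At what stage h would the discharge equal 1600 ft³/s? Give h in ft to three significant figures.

4.93 ft

h − h₀ = (Q/C)^(1/b) = (1600/131)^(1/1.85) = 3.868 ft
h = 1.06 + 3.868 = 4.928 ft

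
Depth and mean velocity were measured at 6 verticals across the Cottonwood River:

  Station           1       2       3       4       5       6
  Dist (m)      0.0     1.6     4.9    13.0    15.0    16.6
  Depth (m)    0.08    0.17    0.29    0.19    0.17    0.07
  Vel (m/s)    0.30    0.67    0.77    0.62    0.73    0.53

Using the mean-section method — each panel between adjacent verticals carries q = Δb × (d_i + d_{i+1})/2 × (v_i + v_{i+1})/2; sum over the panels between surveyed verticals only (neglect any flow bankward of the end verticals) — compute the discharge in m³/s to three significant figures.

2.36 m³/s

Panel 1-2: Δb = 1.6 m, d̄ = (0.08+0.17)/2 = 0.125, v̄ = (0.30+0.67)/2 = 0.485 → q = 1.6×0.125×0.485 = 0.09700 m³/s
Panel 2-3: Δb = 3.3 m, d̄ = (0.17+0.29)/2 = 0.23, v̄ = (0.67+0.77)/2 = 0.72 → q = 3.3×0.23×0.72 = 0.5465 m³/s
Panel 3-4: Δb = 8.1 m, d̄ = (0.29+0.19)/2 = 0.24, v̄ = (0.77+0.62)/2 = 0.695 → q = 8.1×0.24×0.695 = 1.351 m³/s
Panel 4-5: Δb = 2 m, d̄ = (0.19+0.17)/2 = 0.18, v̄ = (0.62+0.73)/2 = 0.675 → q = 2×0.18×0.675 = 0.2430 m³/s
Panel 5-6: Δb = 1.6 m, d̄ = (0.17+0.07)/2 = 0.12, v̄ = (0.73+0.53)/2 = 0.63 → q = 1.6×0.12×0.63 = 0.1210 m³/s
Q = Σ q = 2.359 m³/s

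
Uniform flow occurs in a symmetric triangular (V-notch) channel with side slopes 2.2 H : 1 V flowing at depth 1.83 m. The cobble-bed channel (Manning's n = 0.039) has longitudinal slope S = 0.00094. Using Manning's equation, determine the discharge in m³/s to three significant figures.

5.13 m³/s

A = z·y² = 2.2×1.83² = 7.368 m²
P = 2y√(1+z²) = 2×1.83×√(1+2.2²) = 8.845 m
R = A/P = 7.368/8.845 = 0.8330 m
Q = (1/n)·A·R^(2/3)·S^(1/2) = (1/0.039) × 7.368 × 0.8330^(2/3) × 0.00094^(1/2) = 5.128 m³/s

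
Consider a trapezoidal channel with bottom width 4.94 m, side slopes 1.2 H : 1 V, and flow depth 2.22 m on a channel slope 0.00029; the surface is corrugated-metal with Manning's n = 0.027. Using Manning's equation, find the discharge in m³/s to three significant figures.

13.5 m³/s

A = (b + z·y)·y = (4.94 + 1.2×2.22)×2.22 = 16.88 m²
P = b + 2y√(1+z²) = 4.94 + 2×2.22×√(1+1.2²) = 11.88 m
R = A/P = 16.88/11.88 = 1.421 m
Q = (1/n)·A·R^(2/3)·S^(1/2) = (1/0.027) × 16.88 × 1.421^(2/3) × 0.00029^(1/2) = 13.46 m³/s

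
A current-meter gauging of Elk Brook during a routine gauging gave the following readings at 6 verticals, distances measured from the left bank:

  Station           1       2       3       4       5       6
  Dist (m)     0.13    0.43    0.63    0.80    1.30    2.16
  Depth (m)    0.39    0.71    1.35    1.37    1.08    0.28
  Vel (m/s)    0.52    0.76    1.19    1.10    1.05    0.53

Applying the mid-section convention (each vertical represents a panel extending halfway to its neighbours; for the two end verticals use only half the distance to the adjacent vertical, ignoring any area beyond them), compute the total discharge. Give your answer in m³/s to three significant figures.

w_1 = (0.43 − 0.13)/2 = 0.15 m; q_1 = 0.52 × 0.39 × 0.15 = 0.03042 m³/s
w_2 = (0.63 − 0.13)/2 = 0.25 m; q_2 = 0.76 × 0.71 × 0.25 = 0.1349 m³/s
w_3 = (0.80 − 0.43)/2 = 0.185 m; q_3 = 1.19 × 1.35 × 0.185 = 0.2972 m³/s
w_4 = (1.30 − 0.63)/2 = 0.335 m; q_4 = 1.10 × 1.37 × 0.335 = 0.5048 m³/s
w_5 = (2.16 − 0.80)/2 = 0.68 m; q_5 = 1.05 × 1.08 × 0.68 = 0.7711 m³/s
w_6 = (2.16 − 1.30)/2 = 0.43 m; q_6 = 0.53 × 0.28 × 0.43 = 0.06381 m³/s
Q = Σ qᵢ = 1.802 m³/s

1.80 m³/s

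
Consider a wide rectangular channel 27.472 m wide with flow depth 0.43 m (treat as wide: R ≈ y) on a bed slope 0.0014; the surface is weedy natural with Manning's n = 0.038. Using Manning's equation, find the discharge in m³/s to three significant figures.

A = b·y = 27.472 × 0.43 = 11.81 m²
Wide channel: R ≈ y = 0.43 m
Q = (1/n)·A·R^(2/3)·S^(1/2) = (1/0.038) × 11.81 × 0.4300^(2/3) × 0.0014^(1/2) = 6.627 m³/s

6.63 m³/s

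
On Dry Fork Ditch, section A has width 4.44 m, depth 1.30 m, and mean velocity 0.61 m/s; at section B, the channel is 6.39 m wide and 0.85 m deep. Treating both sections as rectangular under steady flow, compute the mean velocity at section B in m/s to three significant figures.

Q = A₁V₁ = (4.44×1.30) × 0.61 = 3.521 m³/s
A₂ = 6.39 × 0.85 = 5.432 m²
V₂ = Q/A₂ = 3.521/5.432 = 0.6482 m/s

0.648 m/s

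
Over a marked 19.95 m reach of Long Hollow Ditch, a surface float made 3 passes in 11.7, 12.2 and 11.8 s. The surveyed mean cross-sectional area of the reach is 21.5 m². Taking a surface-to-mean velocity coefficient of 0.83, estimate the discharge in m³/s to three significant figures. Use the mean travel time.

29.9 m³/s

t̄ = (11.7 + 12.2 + 11.8) / 3 = 11.9 s
v_surface = L / t̄ = 19.95 / 11.9 = 1.676 m/s
v_mean = 0.83 × 1.676 = 1.391 m/s
Q = A × v_mean = 21.5 × 1.391 = 29.92 m³/s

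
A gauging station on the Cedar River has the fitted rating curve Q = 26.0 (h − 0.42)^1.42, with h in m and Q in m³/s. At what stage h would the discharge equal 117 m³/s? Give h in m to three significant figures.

3.30 m

h − h₀ = (Q/C)^(1/b) = (117/26.0)^(1/1.42) = 2.884 m
h = 0.42 + 2.884 = 3.304 m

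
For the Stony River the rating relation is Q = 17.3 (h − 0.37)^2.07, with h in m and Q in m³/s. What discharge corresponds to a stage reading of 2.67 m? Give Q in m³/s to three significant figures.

97.0 m³/s

Q = 17.3 × (2.67 − 0.37)^2.07 = 17.3 × 2.3^2.07 = 97.01 m³/s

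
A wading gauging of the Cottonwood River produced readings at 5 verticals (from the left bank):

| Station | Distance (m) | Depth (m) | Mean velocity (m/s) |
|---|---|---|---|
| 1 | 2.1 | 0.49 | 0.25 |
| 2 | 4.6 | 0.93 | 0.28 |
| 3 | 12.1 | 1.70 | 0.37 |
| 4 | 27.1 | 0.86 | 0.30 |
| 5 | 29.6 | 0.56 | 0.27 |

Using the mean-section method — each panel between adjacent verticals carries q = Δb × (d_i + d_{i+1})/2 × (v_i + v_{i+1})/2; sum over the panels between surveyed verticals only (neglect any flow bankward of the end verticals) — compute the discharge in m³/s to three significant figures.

10.6 m³/s

Panel 1-2: Δb = 2.5 m, d̄ = (0.49+0.93)/2 = 0.71, v̄ = (0.25+0.28)/2 = 0.265 → q = 2.5×0.71×0.265 = 0.4704 m³/s
Panel 2-3: Δb = 7.5 m, d̄ = (0.93+1.70)/2 = 1.315, v̄ = (0.28+0.37)/2 = 0.325 → q = 7.5×1.315×0.325 = 3.205 m³/s
Panel 3-4: Δb = 15 m, d̄ = (1.70+0.86)/2 = 1.28, v̄ = (0.37+0.30)/2 = 0.335 → q = 15×1.28×0.335 = 6.432 m³/s
Panel 4-5: Δb = 2.5 m, d̄ = (0.86+0.56)/2 = 0.71, v̄ = (0.30+0.27)/2 = 0.285 → q = 2.5×0.71×0.285 = 0.5059 m³/s
Q = Σ q = 10.61 m³/s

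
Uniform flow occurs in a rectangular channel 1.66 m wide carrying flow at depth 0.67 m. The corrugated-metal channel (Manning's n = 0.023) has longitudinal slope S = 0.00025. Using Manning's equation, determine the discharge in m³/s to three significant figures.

A = b·y = 1.66 × 0.67 = 1.112 m²
P = b + 2y = 1.66 + 2×0.67 = 3.000 m
R = A/P = 1.112/3.000 = 0.3707 m
Q = (1/n)·A·R^(2/3)·S^(1/2) = (1/0.023) × 1.112 × 0.3707^(2/3) × 0.00025^(1/2) = 0.3946 m³/s

0.395 m³/s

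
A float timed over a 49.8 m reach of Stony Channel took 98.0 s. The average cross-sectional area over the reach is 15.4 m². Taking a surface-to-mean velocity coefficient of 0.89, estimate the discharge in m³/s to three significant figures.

v_surface = L / t̄ = 49.8 / 98 = 0.5082 m/s
v_mean = 0.89 × 0.5082 = 0.4523 m/s
Q = A × v_mean = 15.4 × 0.4523 = 6.965 m³/s

6.96 m³/s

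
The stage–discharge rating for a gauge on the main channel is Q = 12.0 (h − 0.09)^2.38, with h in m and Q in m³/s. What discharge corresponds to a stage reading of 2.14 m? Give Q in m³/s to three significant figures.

66.2 m³/s

Q = 12.0 × (2.14 − 0.09)^2.38 = 12.0 × 2.05^2.38 = 66.25 m³/s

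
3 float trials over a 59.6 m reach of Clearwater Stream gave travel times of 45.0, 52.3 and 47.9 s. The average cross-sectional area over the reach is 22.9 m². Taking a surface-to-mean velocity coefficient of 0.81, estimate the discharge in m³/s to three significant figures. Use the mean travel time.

22.8 m³/s

t̄ = (45.0 + 52.3 + 47.9) / 3 = 48.4 s
v_surface = L / t̄ = 59.6 / 48.4 = 1.231 m/s
v_mean = 0.81 × 1.231 = 0.9974 m/s
Q = A × v_mean = 22.9 × 0.9974 = 22.84 m³/s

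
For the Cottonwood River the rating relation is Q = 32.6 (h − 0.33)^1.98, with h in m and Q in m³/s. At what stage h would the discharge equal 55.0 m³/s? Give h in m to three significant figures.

1.63 m

h − h₀ = (Q/C)^(1/b) = (55.0/32.6)^(1/1.98) = 1.302 m
h = 0.33 + 1.302 = 1.632 m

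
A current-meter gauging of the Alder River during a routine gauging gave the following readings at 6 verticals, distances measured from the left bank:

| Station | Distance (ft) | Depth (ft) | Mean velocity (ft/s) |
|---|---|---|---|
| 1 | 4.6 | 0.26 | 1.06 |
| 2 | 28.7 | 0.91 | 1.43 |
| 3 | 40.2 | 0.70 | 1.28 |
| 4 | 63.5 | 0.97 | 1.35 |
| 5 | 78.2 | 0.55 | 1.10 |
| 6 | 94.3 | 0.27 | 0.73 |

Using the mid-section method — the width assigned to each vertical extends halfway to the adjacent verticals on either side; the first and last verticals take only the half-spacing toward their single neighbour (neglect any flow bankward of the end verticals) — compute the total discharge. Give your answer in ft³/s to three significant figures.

w_1 = (28.7 − 4.6)/2 = 12.05 ft; q_1 = 1.06 × 0.26 × 12.05 = 3.321 ft³/s
w_2 = (40.2 − 4.6)/2 = 17.8 ft; q_2 = 1.43 × 0.91 × 17.8 = 23.16 ft³/s
w_3 = (63.5 − 28.7)/2 = 17.4 ft; q_3 = 1.28 × 0.70 × 17.4 = 15.59 ft³/s
w_4 = (78.2 − 40.2)/2 = 19 ft; q_4 = 1.35 × 0.97 × 19 = 24.88 ft³/s
w_5 = (94.3 − 63.5)/2 = 15.4 ft; q_5 = 1.10 × 0.55 × 15.4 = 9.317 ft³/s
w_6 = (94.3 − 78.2)/2 = 8.05 ft; q_6 = 0.73 × 0.27 × 8.05 = 1.587 ft³/s
Q = Σ qᵢ = 77.86 ft³/s

77.9 ft³/s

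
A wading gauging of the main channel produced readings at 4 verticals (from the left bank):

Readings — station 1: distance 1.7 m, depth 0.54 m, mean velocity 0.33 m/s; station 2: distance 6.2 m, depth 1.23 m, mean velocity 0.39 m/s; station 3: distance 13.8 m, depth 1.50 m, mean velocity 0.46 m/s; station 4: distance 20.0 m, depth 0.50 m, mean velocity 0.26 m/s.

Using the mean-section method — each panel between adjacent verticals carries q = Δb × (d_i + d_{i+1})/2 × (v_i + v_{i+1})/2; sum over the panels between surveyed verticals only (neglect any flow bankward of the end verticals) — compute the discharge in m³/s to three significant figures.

Panel 1-2: Δb = 4.5 m, d̄ = (0.54+1.23)/2 = 0.885, v̄ = (0.33+0.39)/2 = 0.36 → q = 4.5×0.885×0.36 = 1.434 m³/s
Panel 2-3: Δb = 7.6 m, d̄ = (1.23+1.50)/2 = 1.365, v̄ = (0.39+0.46)/2 = 0.425 → q = 7.6×1.365×0.425 = 4.409 m³/s
Panel 3-4: Δb = 6.2 m, d̄ = (1.50+0.50)/2 = 1, v̄ = (0.46+0.26)/2 = 0.36 → q = 6.2×1×0.36 = 2.232 m³/s
Q = Σ q = 8.075 m³/s

8.07 m³/s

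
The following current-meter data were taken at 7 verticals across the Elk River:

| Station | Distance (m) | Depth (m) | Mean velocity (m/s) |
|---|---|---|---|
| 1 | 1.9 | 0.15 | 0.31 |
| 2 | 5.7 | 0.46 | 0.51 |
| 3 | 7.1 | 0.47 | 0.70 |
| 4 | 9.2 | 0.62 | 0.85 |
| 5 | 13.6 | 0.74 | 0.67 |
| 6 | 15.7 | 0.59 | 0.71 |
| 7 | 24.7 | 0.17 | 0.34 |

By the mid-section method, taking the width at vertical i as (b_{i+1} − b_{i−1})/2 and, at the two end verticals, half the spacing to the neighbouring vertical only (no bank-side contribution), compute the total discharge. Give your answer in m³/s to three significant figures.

7.18 m³/s

w_1 = (5.7 − 1.9)/2 = 1.9 m; q_1 = 0.31 × 0.15 × 1.9 = 0.08835 m³/s
w_2 = (7.1 − 1.9)/2 = 2.6 m; q_2 = 0.51 × 0.46 × 2.6 = 0.6100 m³/s
w_3 = (9.2 − 5.7)/2 = 1.75 m; q_3 = 0.70 × 0.47 × 1.75 = 0.5758 m³/s
w_4 = (13.6 − 7.1)/2 = 3.25 m; q_4 = 0.85 × 0.62 × 3.25 = 1.713 m³/s
w_5 = (15.7 − 9.2)/2 = 3.25 m; q_5 = 0.67 × 0.74 × 3.25 = 1.611 m³/s
w_6 = (24.7 − 13.6)/2 = 5.55 m; q_6 = 0.71 × 0.59 × 5.55 = 2.325 m³/s
w_7 = (24.7 − 15.7)/2 = 4.5 m; q_7 = 0.34 × 0.17 × 4.5 = 0.2601 m³/s
Q = Σ qᵢ = 7.183 m³/s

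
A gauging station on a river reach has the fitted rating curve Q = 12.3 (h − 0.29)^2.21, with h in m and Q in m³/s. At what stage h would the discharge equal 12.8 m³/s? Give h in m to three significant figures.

h − h₀ = (Q/C)^(1/b) = (12.8/12.3)^(1/2.21) = 1.018 m
h = 0.29 + 1.018 = 1.308 m

1.31 m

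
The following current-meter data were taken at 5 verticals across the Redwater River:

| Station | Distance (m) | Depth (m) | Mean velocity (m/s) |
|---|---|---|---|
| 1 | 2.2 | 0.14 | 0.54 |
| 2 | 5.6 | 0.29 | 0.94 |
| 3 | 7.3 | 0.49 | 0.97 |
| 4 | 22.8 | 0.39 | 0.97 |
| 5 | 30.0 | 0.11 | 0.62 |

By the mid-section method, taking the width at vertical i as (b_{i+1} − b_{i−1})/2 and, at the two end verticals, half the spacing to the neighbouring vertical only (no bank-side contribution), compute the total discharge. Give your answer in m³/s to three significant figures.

w_1 = (5.6 − 2.2)/2 = 1.7 m; q_1 = 0.54 × 0.14 × 1.7 = 0.1285 m³/s
w_2 = (7.3 − 2.2)/2 = 2.55 m; q_2 = 0.94 × 0.29 × 2.55 = 0.6951 m³/s
w_3 = (22.8 − 5.6)/2 = 8.6 m; q_3 = 0.97 × 0.49 × 8.6 = 4.088 m³/s
w_4 = (30.0 − 7.3)/2 = 11.35 m; q_4 = 0.97 × 0.39 × 11.35 = 4.294 m³/s
w_5 = (30.0 − 22.8)/2 = 3.6 m; q_5 = 0.62 × 0.11 × 3.6 = 0.2455 m³/s
Q = Σ qᵢ = 9.450 m³/s

9.45 m³/s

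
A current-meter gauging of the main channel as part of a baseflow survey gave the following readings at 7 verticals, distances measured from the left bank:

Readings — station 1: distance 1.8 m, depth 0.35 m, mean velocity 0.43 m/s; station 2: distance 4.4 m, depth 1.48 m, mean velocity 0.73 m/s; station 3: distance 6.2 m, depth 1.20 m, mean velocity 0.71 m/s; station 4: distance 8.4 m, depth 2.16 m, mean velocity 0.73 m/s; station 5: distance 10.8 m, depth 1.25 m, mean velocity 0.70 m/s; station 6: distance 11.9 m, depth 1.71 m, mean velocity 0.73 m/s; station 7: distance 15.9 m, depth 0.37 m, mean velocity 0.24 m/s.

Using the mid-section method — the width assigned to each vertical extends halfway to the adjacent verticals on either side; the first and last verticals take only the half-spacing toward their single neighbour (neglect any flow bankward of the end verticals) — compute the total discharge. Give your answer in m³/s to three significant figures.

12.8 m³/s

w_1 = (4.4 − 1.8)/2 = 1.3 m; q_1 = 0.43 × 0.35 × 1.3 = 0.1957 m³/s
w_2 = (6.2 − 1.8)/2 = 2.2 m; q_2 = 0.73 × 1.48 × 2.2 = 2.377 m³/s
w_3 = (8.4 − 4.4)/2 = 2 m; q_3 = 0.71 × 1.20 × 2 = 1.704 m³/s
w_4 = (10.8 − 6.2)/2 = 2.3 m; q_4 = 0.73 × 2.16 × 2.3 = 3.627 m³/s
w_5 = (11.9 − 8.4)/2 = 1.75 m; q_5 = 0.70 × 1.25 × 1.75 = 1.531 m³/s
w_6 = (15.9 − 10.8)/2 = 2.55 m; q_6 = 0.73 × 1.71 × 2.55 = 3.183 m³/s
w_7 = (15.9 − 11.9)/2 = 2 m; q_7 = 0.24 × 0.37 × 2 = 0.1776 m³/s
Q = Σ qᵢ = 12.80 m³/s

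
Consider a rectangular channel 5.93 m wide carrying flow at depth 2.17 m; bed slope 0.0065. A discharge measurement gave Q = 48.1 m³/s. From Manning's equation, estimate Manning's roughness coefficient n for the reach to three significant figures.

A = b·y = 5.93 × 2.17 = 12.87 m²
P = b + 2y = 5.93 + 2×2.17 = 10.27 m
R = A/P = 12.87/10.27 = 1.253 m
n = (1/Q)·A·R^(2/3)·S^(1/2) = (1/48.1) × 12.87 × 1.162 × 0.08062 = 0.02507

0.0251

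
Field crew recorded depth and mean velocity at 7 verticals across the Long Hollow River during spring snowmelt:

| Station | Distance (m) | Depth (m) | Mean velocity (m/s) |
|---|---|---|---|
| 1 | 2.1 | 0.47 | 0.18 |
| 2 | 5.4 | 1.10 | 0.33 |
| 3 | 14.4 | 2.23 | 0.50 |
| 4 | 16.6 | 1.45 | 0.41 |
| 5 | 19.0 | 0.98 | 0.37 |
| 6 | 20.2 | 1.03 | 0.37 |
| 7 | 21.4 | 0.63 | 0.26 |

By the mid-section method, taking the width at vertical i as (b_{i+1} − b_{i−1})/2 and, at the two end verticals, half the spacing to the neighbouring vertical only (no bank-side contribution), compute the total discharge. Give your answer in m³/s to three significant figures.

w_1 = (5.4 − 2.1)/2 = 1.65 m; q_1 = 0.18 × 0.47 × 1.65 = 0.1396 m³/s
w_2 = (14.4 − 2.1)/2 = 6.15 m; q_2 = 0.33 × 1.10 × 6.15 = 2.232 m³/s
w_3 = (16.6 − 5.4)/2 = 5.6 m; q_3 = 0.50 × 2.23 × 5.6 = 6.244 m³/s
w_4 = (19.0 − 14.4)/2 = 2.3 m; q_4 = 0.41 × 1.45 × 2.3 = 1.367 m³/s
w_5 = (20.2 − 16.6)/2 = 1.8 m; q_5 = 0.37 × 0.98 × 1.8 = 0.6527 m³/s
w_6 = (21.4 − 19.0)/2 = 1.2 m; q_6 = 0.37 × 1.03 × 1.2 = 0.4573 m³/s
w_7 = (21.4 − 20.2)/2 = 0.6 m; q_7 = 0.26 × 0.63 × 0.6 = 0.09828 m³/s
Q = Σ qᵢ = 11.19 m³/s

11.2 m³/s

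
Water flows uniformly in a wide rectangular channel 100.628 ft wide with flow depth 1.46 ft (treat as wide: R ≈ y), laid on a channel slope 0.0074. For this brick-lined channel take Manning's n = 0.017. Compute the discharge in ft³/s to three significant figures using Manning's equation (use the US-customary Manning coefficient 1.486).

1420 ft³/s

A = b·y = 100.628 × 1.46 = 146.9 ft²
Wide channel: R ≈ y = 1.46 ft
Q = (1.486/n)·A·R^(2/3)·S^(1/2) = (1.486/0.017) × 146.9 × 1.460^(2/3) × 0.0074^(1/2) = 1422 ft³/s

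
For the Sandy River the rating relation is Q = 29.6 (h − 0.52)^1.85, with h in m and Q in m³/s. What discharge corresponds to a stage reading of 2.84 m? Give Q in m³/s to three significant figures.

Q = 29.6 × (2.84 − 0.52)^1.85 = 29.6 × 2.32^1.85 = 140.4 m³/s

140 m³/s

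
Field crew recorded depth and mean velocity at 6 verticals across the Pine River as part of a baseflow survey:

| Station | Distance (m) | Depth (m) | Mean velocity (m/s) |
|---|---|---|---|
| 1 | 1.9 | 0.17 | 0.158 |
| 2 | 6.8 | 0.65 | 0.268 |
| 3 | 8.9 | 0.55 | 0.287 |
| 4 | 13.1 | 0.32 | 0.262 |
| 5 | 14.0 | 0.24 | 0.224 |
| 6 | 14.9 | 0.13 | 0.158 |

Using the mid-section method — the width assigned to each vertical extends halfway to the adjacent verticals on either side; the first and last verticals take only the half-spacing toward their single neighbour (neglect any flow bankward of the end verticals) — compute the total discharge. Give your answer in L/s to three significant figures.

1440 L/s

w_1 = (6.8 − 1.9)/2 = 2.45 m; q_1 = 0.158 × 0.17 × 2.45 = 0.06581 m³/s
w_2 = (8.9 − 1.9)/2 = 3.5 m; q_2 = 0.268 × 0.65 × 3.5 = 0.6097 m³/s
w_3 = (13.1 − 6.8)/2 = 3.15 m; q_3 = 0.287 × 0.55 × 3.15 = 0.4972 m³/s
w_4 = (14.0 − 8.9)/2 = 2.55 m; q_4 = 0.262 × 0.32 × 2.55 = 0.2138 m³/s
w_5 = (14.9 − 13.1)/2 = 0.9 m; q_5 = 0.224 × 0.24 × 0.9 = 0.04838 m³/s
w_6 = (14.9 − 14.0)/2 = 0.45 m; q_6 = 0.158 × 0.13 × 0.45 = 0.009243 m³/s
Q = Σ qᵢ = 1.444 m³/s
= 1.444 × 1000 = 1444 L/s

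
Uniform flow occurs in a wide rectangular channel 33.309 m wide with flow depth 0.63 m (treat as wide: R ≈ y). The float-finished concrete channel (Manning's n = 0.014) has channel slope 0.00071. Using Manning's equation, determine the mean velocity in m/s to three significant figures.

A = b·y = 33.309 × 0.63 = 20.98 m²
Wide channel: R ≈ y = 0.63 m
Q = (1/n)·A·R^(2/3)·S^(1/2) = (1/0.014) × 20.98 × 0.6300^(2/3) × 0.00071^(1/2) = 29.35 m³/s
V = Q/A = 29.35/20.98 = 1.399 m/s

1.40 m/s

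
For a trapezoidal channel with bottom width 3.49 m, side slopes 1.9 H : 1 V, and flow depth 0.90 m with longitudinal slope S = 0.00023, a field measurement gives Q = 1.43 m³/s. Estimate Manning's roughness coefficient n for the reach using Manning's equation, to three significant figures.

A = (b + z·y)·y = (3.49 + 1.9×0.90)×0.90 = 4.680 m²
P = b + 2y√(1+z²) = 3.49 + 2×0.90×√(1+1.9²) = 7.355 m
R = A/P = 4.680/7.355 = 0.6363 m
n = (1/Q)·A·R^(2/3)·S^(1/2) = (1/1.43) × 4.680 × 0.7398 × 0.01517 = 0.03672

0.0367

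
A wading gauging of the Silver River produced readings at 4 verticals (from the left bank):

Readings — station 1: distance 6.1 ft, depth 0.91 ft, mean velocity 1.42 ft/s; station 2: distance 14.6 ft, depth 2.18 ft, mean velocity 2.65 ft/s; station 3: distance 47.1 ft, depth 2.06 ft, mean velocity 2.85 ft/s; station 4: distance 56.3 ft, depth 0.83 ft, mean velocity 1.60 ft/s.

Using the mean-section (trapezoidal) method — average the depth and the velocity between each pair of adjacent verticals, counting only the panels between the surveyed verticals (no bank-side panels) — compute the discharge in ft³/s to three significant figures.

Panel 1-2: Δb = 8.5 ft, d̄ = (0.91+2.18)/2 = 1.545, v̄ = (1.42+2.65)/2 = 2.035 → q = 8.5×1.545×2.035 = 26.72 ft³/s
Panel 2-3: Δb = 32.5 ft, d̄ = (2.18+2.06)/2 = 2.12, v̄ = (2.65+2.85)/2 = 2.75 → q = 32.5×2.12×2.75 = 189.5 ft³/s
Panel 3-4: Δb = 9.2 ft, d̄ = (2.06+0.83)/2 = 1.445, v̄ = (2.85+1.60)/2 = 2.225 → q = 9.2×1.445×2.225 = 29.58 ft³/s
Q = Σ q = 245.8 ft³/s

246 ft³/s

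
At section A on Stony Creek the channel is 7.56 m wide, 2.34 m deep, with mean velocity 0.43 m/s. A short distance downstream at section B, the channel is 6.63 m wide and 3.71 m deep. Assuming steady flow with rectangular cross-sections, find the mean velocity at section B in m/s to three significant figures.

Q = A₁V₁ = (7.56×2.34) × 0.43 = 7.607 m³/s
A₂ = 6.63 × 3.71 = 24.60 m²
V₂ = Q/A₂ = 7.607/24.60 = 0.3093 m/s

0.309 m/s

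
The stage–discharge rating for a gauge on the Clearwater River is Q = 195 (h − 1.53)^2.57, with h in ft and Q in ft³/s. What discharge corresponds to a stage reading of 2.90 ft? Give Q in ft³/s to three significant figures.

438 ft³/s

Q = 195 × (2.90 − 1.53)^2.57 = 195 × 1.37^2.57 = 437.9 ft³/s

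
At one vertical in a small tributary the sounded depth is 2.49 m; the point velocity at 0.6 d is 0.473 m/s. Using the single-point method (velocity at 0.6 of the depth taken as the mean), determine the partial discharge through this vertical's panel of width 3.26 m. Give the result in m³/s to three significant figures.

3.84 m³/s

v̄ = v₀.₆ = 0.473 m/s
q = v̄ × d × w = 0.4730 × 2.49 × 3.26 = 3.840 m³/s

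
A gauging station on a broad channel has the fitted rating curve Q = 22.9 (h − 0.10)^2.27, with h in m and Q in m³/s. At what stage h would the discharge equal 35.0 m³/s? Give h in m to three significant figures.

h − h₀ = (Q/C)^(1/b) = (35.0/22.9)^(1/2.27) = 1.205 m
h = 0.10 + 1.205 = 1.305 m

1.31 m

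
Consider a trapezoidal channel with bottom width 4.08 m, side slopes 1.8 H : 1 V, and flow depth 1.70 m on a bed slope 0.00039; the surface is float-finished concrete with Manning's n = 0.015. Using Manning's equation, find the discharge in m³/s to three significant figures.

A = (b + z·y)·y = (4.08 + 1.8×1.70)×1.70 = 12.14 m²
P = b + 2y√(1+z²) = 4.08 + 2×1.70×√(1+1.8²) = 11.08 m
R = A/P = 12.14/11.08 = 1.095 m
Q = (1/n)·A·R^(2/3)·S^(1/2) = (1/0.015) × 12.14 × 1.095^(2/3) × 0.00039^(1/2) = 16.98 m³/s

17.0 m³/s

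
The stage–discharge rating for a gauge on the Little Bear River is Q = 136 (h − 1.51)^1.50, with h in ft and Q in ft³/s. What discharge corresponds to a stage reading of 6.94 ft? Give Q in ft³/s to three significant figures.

Q = 136 × (6.94 − 1.51)^1.50 = 136 × 5.43^1.50 = 1721 ft³/s

1720 ft³/s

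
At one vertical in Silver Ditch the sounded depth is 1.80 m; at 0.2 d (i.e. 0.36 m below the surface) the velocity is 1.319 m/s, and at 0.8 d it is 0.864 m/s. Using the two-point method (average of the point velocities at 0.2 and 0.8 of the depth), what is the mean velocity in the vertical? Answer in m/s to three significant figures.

1.09 m/s

v̄ = (1.319 + 0.864) / 2 = 1.092 m/s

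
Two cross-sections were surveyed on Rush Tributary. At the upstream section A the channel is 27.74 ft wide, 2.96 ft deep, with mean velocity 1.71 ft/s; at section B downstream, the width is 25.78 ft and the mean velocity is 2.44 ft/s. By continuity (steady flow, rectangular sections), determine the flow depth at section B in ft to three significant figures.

Q = A₁V₁ = (27.74×2.96) × 1.71 = 140.4 ft³/s
d₂ = Q/(b₂ V₂) = 140.4/(25.78×2.44) = 2.232 ft

2.23 ft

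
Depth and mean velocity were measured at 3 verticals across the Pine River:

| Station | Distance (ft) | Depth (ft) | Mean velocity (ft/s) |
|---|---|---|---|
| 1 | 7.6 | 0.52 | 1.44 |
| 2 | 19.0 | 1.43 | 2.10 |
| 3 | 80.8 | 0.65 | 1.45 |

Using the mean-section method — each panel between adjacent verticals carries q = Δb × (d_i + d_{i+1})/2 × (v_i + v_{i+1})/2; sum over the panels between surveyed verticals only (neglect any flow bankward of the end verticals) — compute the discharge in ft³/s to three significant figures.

134 ft³/s

Panel 1-2: Δb = 11.4 ft, d̄ = (0.52+1.43)/2 = 0.975, v̄ = (1.44+2.10)/2 = 1.77 → q = 11.4×0.975×1.77 = 19.67 ft³/s
Panel 2-3: Δb = 61.8 ft, d̄ = (1.43+0.65)/2 = 1.04, v̄ = (2.10+1.45)/2 = 1.775 → q = 61.8×1.04×1.775 = 114.1 ft³/s
Q = Σ q = 133.8 ft³/s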